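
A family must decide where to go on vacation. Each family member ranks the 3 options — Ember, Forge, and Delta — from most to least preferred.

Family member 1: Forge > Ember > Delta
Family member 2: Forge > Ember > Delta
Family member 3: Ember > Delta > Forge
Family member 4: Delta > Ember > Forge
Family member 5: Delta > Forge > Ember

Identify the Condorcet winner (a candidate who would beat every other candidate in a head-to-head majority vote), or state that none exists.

Head-to-head results (5 voters total):
Ember vs Forge: Forge wins 3–2.
Ember vs Delta: Ember wins 3–2.
Forge vs Delta: Delta wins 3–2.
No candidate beats all others: Ember beats Delta beats Forge beats Ember, a majority cycle.

No Condorcet winner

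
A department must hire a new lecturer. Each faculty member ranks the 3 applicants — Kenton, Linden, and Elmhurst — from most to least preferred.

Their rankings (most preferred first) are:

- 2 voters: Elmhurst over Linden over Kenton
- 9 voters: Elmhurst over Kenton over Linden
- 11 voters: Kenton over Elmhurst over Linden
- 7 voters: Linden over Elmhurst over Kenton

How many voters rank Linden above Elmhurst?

Ballots ranking Linden above Elmhurst: 7.
Ballots ranking Elmhurst above Linden: 2+9+11 = 22.
So 7 of 29 voters prefer Linden to Elmhurst.

7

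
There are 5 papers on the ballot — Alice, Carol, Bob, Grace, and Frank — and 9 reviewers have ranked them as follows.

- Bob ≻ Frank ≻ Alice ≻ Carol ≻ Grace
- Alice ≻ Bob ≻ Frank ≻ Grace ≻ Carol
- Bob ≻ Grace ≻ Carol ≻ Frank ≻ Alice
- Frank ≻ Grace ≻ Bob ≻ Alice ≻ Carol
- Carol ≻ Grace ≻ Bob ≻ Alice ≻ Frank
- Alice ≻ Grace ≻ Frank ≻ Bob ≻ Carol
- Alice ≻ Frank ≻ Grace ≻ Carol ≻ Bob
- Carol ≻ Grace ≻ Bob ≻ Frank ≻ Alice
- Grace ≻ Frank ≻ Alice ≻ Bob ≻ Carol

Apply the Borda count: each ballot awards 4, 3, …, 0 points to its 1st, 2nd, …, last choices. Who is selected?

Borda scores:
  Alice: 2 + 4 + 0 + 1 + 1 + 4 + 4 + 0 + 2 = 18
  Carol: 1 + 0 + 2 + 0 + 4 + 0 + 1 + 4 + 0 = 12
  Bob: 4 + 3 + 4 + 2 + 2 + 1 + 0 + 2 + 1 = 19
  Grace: 0 + 1 + 3 + 3 + 3 + 3 + 2 + 3 + 4 = 22
  Frank: 3 + 2 + 1 + 4 + 0 + 2 + 3 + 1 + 3 = 19
Grace has the highest total.

Grace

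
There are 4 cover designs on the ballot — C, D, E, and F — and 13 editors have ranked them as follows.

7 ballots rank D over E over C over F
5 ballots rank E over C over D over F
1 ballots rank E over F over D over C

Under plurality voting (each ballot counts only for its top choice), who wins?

First-place vote totals:
  C: 0
  D: 7
  E: 6
  F: 0
D has the most first-place votes.

D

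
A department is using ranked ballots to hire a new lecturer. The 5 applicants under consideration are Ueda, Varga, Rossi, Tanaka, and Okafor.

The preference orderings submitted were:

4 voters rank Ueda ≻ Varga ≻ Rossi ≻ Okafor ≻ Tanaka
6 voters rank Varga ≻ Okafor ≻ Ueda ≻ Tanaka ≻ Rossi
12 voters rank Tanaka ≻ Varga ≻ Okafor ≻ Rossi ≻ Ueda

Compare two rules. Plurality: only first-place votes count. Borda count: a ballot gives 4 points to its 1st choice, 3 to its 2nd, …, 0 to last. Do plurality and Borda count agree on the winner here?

Plurality first-place counts: Ueda 4, Varga 6, Rossi 0, Tanaka 12, Okafor 0 → Tanaka.
Borda totals: Ueda 28, Varga 72, Rossi 20, Tanaka 54, Okafor 46 → Varga.
The two rules disagree: plurality picks Tanaka, Borda picks Varga.

No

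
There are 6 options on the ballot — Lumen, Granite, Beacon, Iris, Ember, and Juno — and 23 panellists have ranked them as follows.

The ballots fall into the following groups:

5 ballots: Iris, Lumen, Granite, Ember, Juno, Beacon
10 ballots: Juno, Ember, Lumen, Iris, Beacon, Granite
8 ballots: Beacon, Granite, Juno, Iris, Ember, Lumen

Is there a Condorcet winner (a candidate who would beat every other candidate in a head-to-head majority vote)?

Head-to-head results (23 voters total):
Lumen vs Granite: Lumen wins 15–8.
Lumen vs Beacon: Lumen wins 15–8.
Lumen vs Iris: Iris wins 13–10.
Lumen vs Ember: Ember wins 18–5.
Lumen vs Juno: Juno wins 18–5.
Granite vs Beacon: Beacon wins 18–5.
Granite vs Iris: Iris wins 15–8.
Granite vs Ember: Granite wins 13–10.
Granite vs Juno: Granite wins 13–10.
Beacon vs Iris: Iris wins 15–8.
Beacon vs Ember: Ember wins 15–8.
Beacon vs Juno: Juno wins 15–8.
Iris vs Ember: Iris wins 13–10.
Iris vs Juno: Juno wins 18–5.
Ember vs Juno: Juno wins 18–5.
No candidate beats all others: Lumen beats Granite beats Ember beats Lumen, a majority cycle.

No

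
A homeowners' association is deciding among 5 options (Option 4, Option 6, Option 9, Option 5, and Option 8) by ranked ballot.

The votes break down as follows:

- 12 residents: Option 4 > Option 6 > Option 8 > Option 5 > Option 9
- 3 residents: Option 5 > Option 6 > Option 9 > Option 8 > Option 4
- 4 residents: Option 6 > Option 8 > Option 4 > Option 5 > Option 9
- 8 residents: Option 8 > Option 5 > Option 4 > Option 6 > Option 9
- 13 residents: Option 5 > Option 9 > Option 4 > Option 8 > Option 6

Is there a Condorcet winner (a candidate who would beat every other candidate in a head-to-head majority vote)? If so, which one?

Head-to-head results (40 voters total):
Option 4 vs Option 6: Option 4 wins 33–7.
Option 4 vs Option 9: Option 4 wins 24–16.
Option 4 vs Option 5: Option 5 wins 24–16.
Option 4 vs Option 8: Option 4 wins 25–15.
Option 6 vs Option 9: Option 6 wins 27–13.
Option 6 vs Option 5: Option 5 wins 24–16.
Option 6 vs Option 8: Option 8 wins 21–19.
Option 9 vs Option 5: Option 5 wins 40–0.
Option 9 vs Option 8: Option 8 wins 24–16.
Option 5 vs Option 8: Option 8 wins 24–16.
No candidate beats all others: Option 4 beats Option 8 beats Option 5 beats Option 4, a majority cycle.

There is no Condorcet winner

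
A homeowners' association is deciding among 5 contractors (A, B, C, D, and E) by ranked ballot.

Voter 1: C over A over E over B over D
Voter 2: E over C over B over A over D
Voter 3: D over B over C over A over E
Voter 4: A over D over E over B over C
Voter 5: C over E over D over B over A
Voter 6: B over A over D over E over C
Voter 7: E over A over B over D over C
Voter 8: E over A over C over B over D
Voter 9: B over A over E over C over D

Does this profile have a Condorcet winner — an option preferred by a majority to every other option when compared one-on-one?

No

Head-to-head results (9 voters total):
A vs B: B wins 5–4.
A vs C: A wins 5–4.
A vs D: A wins 7–2.
A vs E: A wins 5–4.
B vs C: B wins 5–4.
B vs D: B wins 6–3.
B vs E: E wins 6–3.
C vs D: C wins 5–4.
C vs E: E wins 6–3.
D vs E: E wins 6–3.
No candidate beats all others: A beats E beats B beats A, a majority cycle.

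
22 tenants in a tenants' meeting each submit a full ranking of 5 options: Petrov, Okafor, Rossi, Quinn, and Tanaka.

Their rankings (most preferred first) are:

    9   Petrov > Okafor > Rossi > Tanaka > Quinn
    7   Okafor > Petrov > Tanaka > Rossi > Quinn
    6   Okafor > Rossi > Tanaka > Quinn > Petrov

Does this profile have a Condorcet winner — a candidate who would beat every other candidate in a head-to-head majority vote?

Yes

Head-to-head results (22 voters total):
Petrov vs Okafor: Okafor wins 13–9.
Petrov vs Rossi: Petrov wins 16–6.
Petrov vs Quinn: Petrov wins 16–6.
Petrov vs Tanaka: Petrov wins 16–6.
Okafor vs Rossi: Okafor wins 22–0.
Okafor vs Quinn: Okafor wins 22–0.
Okafor vs Tanaka: Okafor wins 22–0.
Rossi vs Quinn: Rossi wins 22–0.
Rossi vs Tanaka: Rossi wins 15–7.
Quinn vs Tanaka: Tanaka wins 22–0.
Okafor beats each rival — Petrov (13–9), Rossi (22–0), Quinn (22–0), Tanaka (22–0) — so Okafor is the Condorcet winner.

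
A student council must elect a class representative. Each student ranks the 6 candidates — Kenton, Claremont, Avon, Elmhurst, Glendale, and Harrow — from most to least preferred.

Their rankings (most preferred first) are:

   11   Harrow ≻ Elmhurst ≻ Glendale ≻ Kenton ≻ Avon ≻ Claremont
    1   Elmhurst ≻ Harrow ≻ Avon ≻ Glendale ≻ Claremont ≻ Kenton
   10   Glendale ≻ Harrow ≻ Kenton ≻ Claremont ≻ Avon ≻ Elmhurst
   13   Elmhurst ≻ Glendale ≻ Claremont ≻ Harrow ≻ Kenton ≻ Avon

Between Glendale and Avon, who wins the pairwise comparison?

Ballots ranking Glendale above Avon: 11+10+13 = 34.
Ballots ranking Avon above Glendale: 1.
Glendale wins the head-to-head, 34–1.

Glendale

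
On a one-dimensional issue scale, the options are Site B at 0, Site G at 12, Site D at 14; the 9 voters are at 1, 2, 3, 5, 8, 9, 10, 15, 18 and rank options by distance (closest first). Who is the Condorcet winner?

Site G

With single-peaked preferences on a line, the Condorcet winner is the candidate closest to the median voter.
The median voter (position 8) is closest to Site G at 12.
Check: Site G vs Site D — voters closer to Site G: 7 of 9.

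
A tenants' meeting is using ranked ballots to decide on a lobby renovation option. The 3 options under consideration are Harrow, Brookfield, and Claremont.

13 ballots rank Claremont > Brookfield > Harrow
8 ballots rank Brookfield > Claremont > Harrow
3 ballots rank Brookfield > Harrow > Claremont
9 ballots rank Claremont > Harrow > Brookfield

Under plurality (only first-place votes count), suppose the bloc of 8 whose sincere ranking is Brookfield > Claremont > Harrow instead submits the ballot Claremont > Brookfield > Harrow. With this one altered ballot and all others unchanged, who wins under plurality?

Claremont

First-place totals with the altered ballot: Harrow 0, Brookfield 3, Claremont 30.
The winner is unchanged: still Claremont.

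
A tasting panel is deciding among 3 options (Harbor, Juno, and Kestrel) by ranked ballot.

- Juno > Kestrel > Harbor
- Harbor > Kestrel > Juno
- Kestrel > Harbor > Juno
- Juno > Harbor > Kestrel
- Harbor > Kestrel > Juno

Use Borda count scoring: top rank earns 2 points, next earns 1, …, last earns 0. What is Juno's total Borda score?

Borda scores:
  Harbor: 0 + 2 + 1 + 1 + 2 = 6
  Juno: 2 + 0 + 0 + 2 + 0 = 4
  Kestrel: 1 + 1 + 2 + 0 + 1 = 5

4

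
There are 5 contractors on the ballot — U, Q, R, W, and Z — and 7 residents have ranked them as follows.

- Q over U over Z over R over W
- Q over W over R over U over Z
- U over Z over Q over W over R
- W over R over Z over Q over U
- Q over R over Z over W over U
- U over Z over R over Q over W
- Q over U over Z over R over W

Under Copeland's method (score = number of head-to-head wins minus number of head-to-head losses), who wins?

Pairwise results:
  U vs Q: Q wins 5–2.
  U vs R: U wins 4–3.
  U vs W: U wins 4–3.
  U vs Z: U wins 5–2.
  Q vs R: Q wins 5–2.
  Q vs W: Q wins 6–1.
  Q vs Z: Q wins 4–3.
  R vs W: R wins 4–3.
  R vs Z: Z wins 4–3.
  W vs Z: Z wins 5–2.
Copeland scores (wins − losses):
  U: 3 − 1 = 2
  Q: 4 − 0 = 4
  R: 1 − 3 = -2
  W: 0 − 4 = -4
  Z: 2 − 2 = 0
Q has the best Copeland score.

Q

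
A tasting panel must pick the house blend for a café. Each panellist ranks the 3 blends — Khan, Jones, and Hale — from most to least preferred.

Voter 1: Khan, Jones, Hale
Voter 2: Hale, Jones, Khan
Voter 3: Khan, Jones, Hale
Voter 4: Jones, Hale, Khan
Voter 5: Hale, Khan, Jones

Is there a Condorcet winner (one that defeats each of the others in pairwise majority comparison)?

Head-to-head results (5 voters total):
Khan vs Jones: Khan wins 3–2.
Khan vs Hale: Hale wins 3–2.
Jones vs Hale: Jones wins 3–2.
No candidate beats all others: Khan beats Jones beats Hale beats Khan, a majority cycle.

No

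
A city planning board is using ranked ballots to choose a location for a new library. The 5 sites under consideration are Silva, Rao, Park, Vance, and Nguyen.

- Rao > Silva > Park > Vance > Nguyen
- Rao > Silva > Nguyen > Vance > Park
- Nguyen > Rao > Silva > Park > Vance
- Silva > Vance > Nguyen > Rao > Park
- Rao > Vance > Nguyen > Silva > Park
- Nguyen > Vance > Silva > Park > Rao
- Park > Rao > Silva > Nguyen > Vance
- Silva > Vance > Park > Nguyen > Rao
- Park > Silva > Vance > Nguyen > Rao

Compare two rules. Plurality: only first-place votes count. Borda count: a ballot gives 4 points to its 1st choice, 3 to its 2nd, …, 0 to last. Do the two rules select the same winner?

No

Plurality first-place counts: Silva 2, Rao 3, Park 2, Vance 0, Nguyen 2 → Rao.
Borda totals: Silva 24, Rao 19, Park 14, Vance 16, Nguyen 17 → Silva.
The two rules disagree: plurality picks Rao, Borda picks Silva.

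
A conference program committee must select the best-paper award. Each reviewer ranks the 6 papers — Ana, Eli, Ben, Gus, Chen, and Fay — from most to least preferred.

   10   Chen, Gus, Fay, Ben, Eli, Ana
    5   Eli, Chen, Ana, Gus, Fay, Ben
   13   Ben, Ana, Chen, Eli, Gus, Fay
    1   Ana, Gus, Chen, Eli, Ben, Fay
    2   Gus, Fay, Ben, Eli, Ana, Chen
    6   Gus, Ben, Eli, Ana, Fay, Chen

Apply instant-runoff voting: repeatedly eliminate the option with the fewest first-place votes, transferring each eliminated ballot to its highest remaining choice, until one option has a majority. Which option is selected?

Ben

Round 1: Ben 13, Chen 10, Gus 8, Eli 5, Ana 1, Fay 0. Fay has the fewest and is eliminated.
Round 2: Ben 13, Chen 10, Gus 8, Eli 5, Ana 1. Ana has the fewest and is eliminated.
Round 3: Ben 13, Chen 10, Gus 9, Eli 5. Eli has the fewest and is eliminated.
Round 4: Chen 15, Ben 13, Gus 9. Gus has the fewest and is eliminated.
Round 5: Ben 21, Chen 16. Ben has a majority.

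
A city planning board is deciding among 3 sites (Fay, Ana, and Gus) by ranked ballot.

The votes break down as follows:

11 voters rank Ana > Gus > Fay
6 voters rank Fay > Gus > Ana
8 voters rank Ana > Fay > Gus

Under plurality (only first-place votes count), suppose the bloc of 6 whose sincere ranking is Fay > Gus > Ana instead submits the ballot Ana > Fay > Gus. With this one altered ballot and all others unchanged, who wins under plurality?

First-place totals with the altered ballot: Fay 0, Ana 25, Gus 0.
The winner is unchanged: still Ana.

Ana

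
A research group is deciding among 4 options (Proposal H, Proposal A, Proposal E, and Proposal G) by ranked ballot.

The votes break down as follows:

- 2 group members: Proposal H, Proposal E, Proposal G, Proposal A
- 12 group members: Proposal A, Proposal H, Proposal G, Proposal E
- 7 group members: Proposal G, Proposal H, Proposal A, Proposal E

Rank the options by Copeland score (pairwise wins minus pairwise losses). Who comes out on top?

Proposal A

Pairwise results:
  Proposal H vs Proposal A: Proposal A wins 12–9.
  Proposal H vs Proposal E: Proposal H wins 21–0.
  Proposal H vs Proposal G: Proposal H wins 14–7.
  Proposal A vs Proposal E: Proposal A wins 19–2.
  Proposal A vs Proposal G: Proposal A wins 12–9.
  Proposal E vs Proposal G: Proposal G wins 19–2.
Copeland scores (wins − losses):
  Proposal H: 2 − 1 = 1
  Proposal A: 3 − 0 = 3
  Proposal E: 0 − 3 = -3
  Proposal G: 1 − 2 = -1
Proposal A has the best Copeland score.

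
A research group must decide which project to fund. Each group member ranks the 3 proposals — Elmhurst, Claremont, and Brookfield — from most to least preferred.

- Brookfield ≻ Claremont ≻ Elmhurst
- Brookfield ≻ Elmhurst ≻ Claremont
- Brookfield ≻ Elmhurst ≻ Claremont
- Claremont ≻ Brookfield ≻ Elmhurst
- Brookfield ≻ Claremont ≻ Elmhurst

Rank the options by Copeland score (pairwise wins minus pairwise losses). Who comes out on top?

Pairwise results:
  Elmhurst vs Claremont: Claremont wins 3–2.
  Elmhurst vs Brookfield: Brookfield wins 5–0.
  Claremont vs Brookfield: Brookfield wins 4–1.
Copeland scores (wins − losses):
  Elmhurst: 0 − 2 = -2
  Claremont: 1 − 1 = 0
  Brookfield: 2 − 0 = 2
Brookfield has the best Copeland score.

Brookfield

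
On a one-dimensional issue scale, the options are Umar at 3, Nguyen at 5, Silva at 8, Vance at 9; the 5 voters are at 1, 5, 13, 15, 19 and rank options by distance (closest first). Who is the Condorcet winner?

Vance

With single-peaked preferences on a line, the Condorcet winner is the candidate closest to the median voter.
The median voter (position 13) is closest to Vance at 9.
Check: Vance vs Nguyen — voters closer to Vance: 3 of 5.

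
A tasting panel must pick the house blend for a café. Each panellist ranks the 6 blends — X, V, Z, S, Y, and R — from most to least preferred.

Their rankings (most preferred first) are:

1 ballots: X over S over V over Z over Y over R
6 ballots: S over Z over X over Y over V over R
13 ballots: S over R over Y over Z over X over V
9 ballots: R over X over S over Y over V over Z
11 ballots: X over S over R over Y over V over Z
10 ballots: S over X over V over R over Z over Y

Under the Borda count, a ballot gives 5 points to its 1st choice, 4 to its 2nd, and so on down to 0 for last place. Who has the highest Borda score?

S

Borda scores:
  X: 5 + 6·3 + 13·1 + 9·4 + 11·5 + 10·4 = 167
  V: 3 + 6·1 + 13·0 + 9·1 + 11·1 + 10·3 = 59
  Z: 2 + 6·4 + 13·2 + 9·0 + 11·0 + 10·1 = 62
  S: 4 + 6·5 + 13·5 + 9·3 + 11·4 + 10·5 = 220
  Y: 1 + 6·2 + 13·3 + 9·2 + 11·2 + 10·0 = 92
  R: 0 + 6·0 + 13·4 + 9·5 + 11·3 + 10·2 = 150
S has the highest total.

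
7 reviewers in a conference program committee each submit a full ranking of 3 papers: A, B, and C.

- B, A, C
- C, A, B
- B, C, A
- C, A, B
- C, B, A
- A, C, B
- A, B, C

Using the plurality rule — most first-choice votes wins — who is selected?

First-place vote totals:
  A: 2
  B: 2
  C: 3
C has the most first-place votes.

C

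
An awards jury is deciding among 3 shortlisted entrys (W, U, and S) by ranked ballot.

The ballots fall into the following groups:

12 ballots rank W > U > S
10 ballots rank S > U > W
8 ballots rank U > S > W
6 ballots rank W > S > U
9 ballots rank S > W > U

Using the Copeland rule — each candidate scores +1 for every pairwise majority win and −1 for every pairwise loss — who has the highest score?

S

Pairwise results:
  W vs U: W wins 27–18.
  W vs S: S wins 27–18.
  U vs S: S wins 25–20.
Copeland scores (wins − losses):
  W: 1 − 1 = 0
  U: 0 − 2 = -2
  S: 2 − 0 = 2
S has the best Copeland score.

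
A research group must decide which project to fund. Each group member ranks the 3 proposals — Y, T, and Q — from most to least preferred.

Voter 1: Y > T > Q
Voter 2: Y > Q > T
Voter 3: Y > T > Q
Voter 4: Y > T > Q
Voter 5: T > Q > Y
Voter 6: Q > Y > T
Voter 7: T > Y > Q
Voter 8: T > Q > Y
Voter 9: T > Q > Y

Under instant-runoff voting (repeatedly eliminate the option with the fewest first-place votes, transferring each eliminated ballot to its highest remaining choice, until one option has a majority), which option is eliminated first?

Q

Round 1: Y 4, T 4, Q 1. Q has the fewest and is eliminated.
Round 2: Y 5, T 4. Y has a majority.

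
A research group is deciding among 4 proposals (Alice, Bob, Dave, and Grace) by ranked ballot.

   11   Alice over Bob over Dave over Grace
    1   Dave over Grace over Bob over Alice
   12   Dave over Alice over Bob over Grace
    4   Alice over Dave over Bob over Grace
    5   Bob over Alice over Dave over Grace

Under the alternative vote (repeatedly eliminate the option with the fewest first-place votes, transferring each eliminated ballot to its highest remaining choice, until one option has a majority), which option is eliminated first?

Round 1: Alice 15, Dave 13, Bob 5, Grace 0. Grace has the fewest and is eliminated.
Round 2: Alice 15, Dave 13, Bob 5. Bob has the fewest and is eliminated.
Round 3: Alice 20, Dave 13. Alice has a majority.

Grace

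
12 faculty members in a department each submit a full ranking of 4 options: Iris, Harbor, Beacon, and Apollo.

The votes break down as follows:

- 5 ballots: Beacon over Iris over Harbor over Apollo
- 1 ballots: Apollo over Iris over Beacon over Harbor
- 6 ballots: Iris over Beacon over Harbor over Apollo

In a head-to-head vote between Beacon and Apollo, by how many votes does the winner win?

10

Ballots ranking Beacon above Apollo: 5+6 = 11.
Ballots ranking Apollo above Beacon: 1.
Beacon wins 11–1, a margin of 10.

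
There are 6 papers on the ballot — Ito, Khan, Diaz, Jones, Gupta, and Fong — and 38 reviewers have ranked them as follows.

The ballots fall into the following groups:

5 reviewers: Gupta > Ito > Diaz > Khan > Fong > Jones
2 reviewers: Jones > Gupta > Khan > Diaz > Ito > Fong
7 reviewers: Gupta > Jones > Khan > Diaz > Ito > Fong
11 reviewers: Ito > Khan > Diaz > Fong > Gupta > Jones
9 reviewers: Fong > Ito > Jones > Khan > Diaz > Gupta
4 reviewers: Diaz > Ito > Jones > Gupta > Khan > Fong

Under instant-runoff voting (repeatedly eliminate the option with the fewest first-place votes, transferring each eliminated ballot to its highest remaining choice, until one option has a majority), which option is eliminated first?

Round 1: Gupta 12, Ito 11, Fong 9, Diaz 4, Jones 2, Khan 0. Khan has the fewest and is eliminated.
Round 2: Gupta 12, Ito 11, Fong 9, Diaz 4, Jones 2. Jones has the fewest and is eliminated.
Round 3: Gupta 14, Ito 11, Fong 9, Diaz 4. Diaz has the fewest and is eliminated.
Round 4: Ito 15, Gupta 14, Fong 9. Fong has the fewest and is eliminated.
Round 5: Ito 24, Gupta 14. Ito has a majority.

Khan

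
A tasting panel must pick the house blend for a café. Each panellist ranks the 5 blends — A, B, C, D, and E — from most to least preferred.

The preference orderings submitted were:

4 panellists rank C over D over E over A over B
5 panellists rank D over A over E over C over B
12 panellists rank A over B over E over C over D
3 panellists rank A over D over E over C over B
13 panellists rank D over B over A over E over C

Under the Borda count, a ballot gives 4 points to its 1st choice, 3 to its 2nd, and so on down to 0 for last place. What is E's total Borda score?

Borda scores:
  A: 4·1 + 5·3 + 12·4 + 3·4 + 13·2 = 105
  B: 4·0 + 5·0 + 12·3 + 3·0 + 13·3 = 75
  C: 4·4 + 5·1 + 12·1 + 3·1 + 13·0 = 36
  D: 4·3 + 5·4 + 12·0 + 3·3 + 13·4 = 93
  E: 4·2 + 5·2 + 12·2 + 3·2 + 13·1 = 61

61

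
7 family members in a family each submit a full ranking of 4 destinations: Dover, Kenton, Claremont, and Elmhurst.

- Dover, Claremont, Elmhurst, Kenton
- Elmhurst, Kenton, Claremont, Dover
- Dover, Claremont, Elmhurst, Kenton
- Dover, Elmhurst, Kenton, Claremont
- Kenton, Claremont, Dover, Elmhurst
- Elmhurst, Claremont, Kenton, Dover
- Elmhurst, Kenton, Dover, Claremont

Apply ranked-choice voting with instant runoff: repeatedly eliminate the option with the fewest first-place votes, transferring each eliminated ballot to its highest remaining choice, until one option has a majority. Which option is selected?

Dover

Round 1: Dover 3, Elmhurst 3, Kenton 1, Claremont 0. Claremont has the fewest and is eliminated.
Round 2: Dover 3, Elmhurst 3, Kenton 1. Kenton has the fewest and is eliminated.
Round 3: Dover 4, Elmhurst 3. Dover has a majority.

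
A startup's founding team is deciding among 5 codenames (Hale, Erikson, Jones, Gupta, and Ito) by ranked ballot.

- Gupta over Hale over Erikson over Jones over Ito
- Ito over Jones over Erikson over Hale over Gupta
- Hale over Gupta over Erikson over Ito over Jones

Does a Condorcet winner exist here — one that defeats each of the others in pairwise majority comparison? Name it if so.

Head-to-head results (3 voters total):
Hale vs Erikson: Hale wins 2–1.
Hale vs Jones: Hale wins 2–1.
Hale vs Gupta: Hale wins 2–1.
Hale vs Ito: Hale wins 2–1.
Erikson vs Jones: Erikson wins 2–1.
Erikson vs Gupta: Gupta wins 2–1.
Erikson vs Ito: Erikson wins 2–1.
Jones vs Gupta: Gupta wins 2–1.
Jones vs Ito: Ito wins 2–1.
Gupta vs Ito: Gupta wins 2–1.
Hale beats each rival — Erikson (2–1), Jones (2–1), Gupta (2–1), Ito (2–1) — so Hale is the Condorcet winner.

Hale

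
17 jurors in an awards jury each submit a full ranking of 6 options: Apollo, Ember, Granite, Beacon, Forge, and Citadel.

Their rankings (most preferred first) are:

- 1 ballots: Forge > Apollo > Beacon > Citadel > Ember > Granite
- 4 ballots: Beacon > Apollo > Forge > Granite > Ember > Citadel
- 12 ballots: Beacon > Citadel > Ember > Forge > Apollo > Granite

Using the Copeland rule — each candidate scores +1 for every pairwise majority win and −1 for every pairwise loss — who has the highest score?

Pairwise results:
  Apollo vs Ember: Ember wins 12–5.
  Apollo vs Granite: Apollo wins 17–0.
  Apollo vs Beacon: Beacon wins 16–1.
  Apollo vs Forge: Forge wins 13–4.
  Apollo vs Citadel: Citadel wins 12–5.
  Ember vs Granite: Ember wins 13–4.
  Ember vs Beacon: Beacon wins 17–0.
  Ember vs Forge: Ember wins 12–5.
  Ember vs Citadel: Citadel wins 13–4.
  Granite vs Beacon: Beacon wins 17–0.
  Granite vs Forge: Forge wins 17–0.
  Granite vs Citadel: Citadel wins 13–4.
  Beacon vs Forge: Beacon wins 16–1.
  Beacon vs Citadel: Beacon wins 17–0.
  Forge vs Citadel: Citadel wins 12–5.
Copeland scores (wins − losses):
  Apollo: 1 − 4 = -3
  Ember: 3 − 2 = 1
  Granite: 0 − 5 = -5
  Beacon: 5 − 0 = 5
  Forge: 2 − 3 = -1
  Citadel: 4 − 1 = 3
Beacon has the best Copeland score.

Beacon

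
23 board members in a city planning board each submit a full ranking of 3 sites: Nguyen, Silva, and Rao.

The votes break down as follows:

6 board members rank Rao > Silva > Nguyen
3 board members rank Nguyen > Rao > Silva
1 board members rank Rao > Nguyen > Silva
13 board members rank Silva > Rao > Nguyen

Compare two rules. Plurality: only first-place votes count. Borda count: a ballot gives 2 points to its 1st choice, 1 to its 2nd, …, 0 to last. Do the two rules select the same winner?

Plurality first-place counts: Nguyen 3, Silva 13, Rao 7 → Silva.
Borda totals: Nguyen 7, Silva 32, Rao 30 → Silva.
The two rules agree on Silva.

Yes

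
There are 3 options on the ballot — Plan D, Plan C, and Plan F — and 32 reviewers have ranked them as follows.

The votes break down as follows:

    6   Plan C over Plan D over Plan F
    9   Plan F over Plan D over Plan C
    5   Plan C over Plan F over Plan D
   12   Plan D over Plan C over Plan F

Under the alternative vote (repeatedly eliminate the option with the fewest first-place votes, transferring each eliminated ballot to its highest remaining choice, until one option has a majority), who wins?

Round 1: Plan D 12, Plan C 11, Plan F 9. Plan F has the fewest and is eliminated.
Round 2: Plan D 21, Plan C 11. Plan D has a majority.

Plan D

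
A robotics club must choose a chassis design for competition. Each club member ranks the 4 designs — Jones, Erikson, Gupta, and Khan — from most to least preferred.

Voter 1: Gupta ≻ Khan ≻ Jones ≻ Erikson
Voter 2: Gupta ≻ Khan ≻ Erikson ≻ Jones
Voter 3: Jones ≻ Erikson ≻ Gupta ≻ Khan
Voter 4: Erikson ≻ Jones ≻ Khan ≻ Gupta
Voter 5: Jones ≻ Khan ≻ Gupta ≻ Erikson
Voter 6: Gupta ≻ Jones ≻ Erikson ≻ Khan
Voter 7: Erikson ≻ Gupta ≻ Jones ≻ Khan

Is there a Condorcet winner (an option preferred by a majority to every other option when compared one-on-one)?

Head-to-head results (7 voters total):
Jones vs Erikson: Jones wins 4–3.
Jones vs Gupta: Gupta wins 4–3.
Jones vs Khan: Jones wins 5–2.
Erikson vs Gupta: Gupta wins 4–3.
Erikson vs Khan: Erikson wins 4–3.
Gupta vs Khan: Gupta wins 5–2.
Gupta beats each rival — Jones (4–3), Erikson (4–3), Khan (5–2) — so Gupta is the Condorcet winner.

Yes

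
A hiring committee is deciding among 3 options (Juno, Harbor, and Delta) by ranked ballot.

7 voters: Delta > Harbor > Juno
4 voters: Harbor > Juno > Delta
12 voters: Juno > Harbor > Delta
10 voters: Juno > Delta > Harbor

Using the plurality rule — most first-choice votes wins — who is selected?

Juno

First-place vote totals:
  Juno: 22
  Harbor: 4
  Delta: 7
Juno has the most first-place votes.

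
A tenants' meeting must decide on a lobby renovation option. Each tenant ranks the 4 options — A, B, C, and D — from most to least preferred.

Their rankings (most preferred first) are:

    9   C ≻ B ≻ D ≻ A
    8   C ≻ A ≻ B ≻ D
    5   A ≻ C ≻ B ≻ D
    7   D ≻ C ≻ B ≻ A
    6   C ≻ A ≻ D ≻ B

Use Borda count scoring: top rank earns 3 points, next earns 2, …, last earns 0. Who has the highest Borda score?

C

Borda scores:
  A: 9·0 + 8·2 + 5·3 + 7·0 + 6·2 = 43
  B: 9·2 + 8·1 + 5·1 + 7·1 + 6·0 = 38
  C: 9·3 + 8·3 + 5·2 + 7·2 + 6·3 = 93
  D: 9·1 + 8·0 + 5·0 + 7·3 + 6·1 = 36
C has the highest total.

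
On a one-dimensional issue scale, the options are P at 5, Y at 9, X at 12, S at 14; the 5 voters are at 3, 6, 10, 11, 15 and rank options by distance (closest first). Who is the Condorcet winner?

Y

With single-peaked preferences on a line, the Condorcet winner is the candidate closest to the median voter.
The median voter (position 10) is closest to Y at 9.
Check: Y vs P — voters closer to Y: 3 of 5.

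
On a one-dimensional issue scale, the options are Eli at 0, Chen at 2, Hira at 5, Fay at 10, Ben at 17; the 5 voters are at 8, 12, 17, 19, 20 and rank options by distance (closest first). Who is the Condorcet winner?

With single-peaked preferences on a line, the Condorcet winner is the candidate closest to the median voter.
The median voter (position 17) is closest to Ben at 17.
Check: Ben vs Hira — voters closer to Ben: 4 of 5.

Ben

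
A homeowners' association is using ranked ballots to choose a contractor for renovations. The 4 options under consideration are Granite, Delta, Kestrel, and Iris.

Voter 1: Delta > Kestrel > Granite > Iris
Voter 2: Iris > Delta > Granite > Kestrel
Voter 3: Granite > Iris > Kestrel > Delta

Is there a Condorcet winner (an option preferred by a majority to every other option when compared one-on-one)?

No

Head-to-head results (3 voters total):
Granite vs Delta: Delta wins 2–1.
Granite vs Kestrel: Granite wins 2–1.
Granite vs Iris: Granite wins 2–1.
Delta vs Kestrel: Delta wins 2–1.
Delta vs Iris: Iris wins 2–1.
Kestrel vs Iris: Iris wins 2–1.
No candidate beats all others: Granite beats Iris beats Delta beats Granite, a majority cycle.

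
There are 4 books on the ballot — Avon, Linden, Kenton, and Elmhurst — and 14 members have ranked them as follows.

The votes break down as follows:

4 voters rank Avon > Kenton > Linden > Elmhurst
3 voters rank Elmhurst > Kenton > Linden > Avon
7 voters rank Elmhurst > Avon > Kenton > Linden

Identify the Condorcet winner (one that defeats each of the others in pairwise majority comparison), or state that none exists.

Head-to-head results (14 voters total):
Avon vs Linden: Avon wins 11–3.
Avon vs Kenton: Avon wins 11–3.
Avon vs Elmhurst: Elmhurst wins 10–4.
Linden vs Kenton: Kenton wins 14–0.
Linden vs Elmhurst: Elmhurst wins 10–4.
Kenton vs Elmhurst: Elmhurst wins 10–4.
Elmhurst beats each rival — Avon (10–4), Linden (10–4), Kenton (10–4) — so Elmhurst is the Condorcet winner.

Elmhurst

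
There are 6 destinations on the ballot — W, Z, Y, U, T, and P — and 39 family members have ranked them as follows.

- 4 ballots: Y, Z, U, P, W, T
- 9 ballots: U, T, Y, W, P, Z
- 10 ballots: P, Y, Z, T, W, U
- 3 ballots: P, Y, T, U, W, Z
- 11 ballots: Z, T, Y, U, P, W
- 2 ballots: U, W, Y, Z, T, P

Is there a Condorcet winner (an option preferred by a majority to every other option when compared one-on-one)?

Head-to-head results (39 voters total):
W vs Z: Z wins 25–14.
W vs Y: Y wins 37–2.
W vs U: U wins 29–10.
W vs T: T wins 33–6.
W vs P: P wins 28–11.
Z vs Y: Y wins 28–11.
Z vs U: Z wins 25–14.
Z vs T: Z wins 27–12.
Z vs P: P wins 22–17.
Y vs U: Y wins 28–11.
Y vs T: T wins 20–19.
Y vs P: Y wins 26–13.
U vs T: T wins 24–15.
U vs P: U wins 26–13.
T vs P: T wins 22–17.
No candidate beats all others: Z beats T beats Y beats Z, a majority cycle.

No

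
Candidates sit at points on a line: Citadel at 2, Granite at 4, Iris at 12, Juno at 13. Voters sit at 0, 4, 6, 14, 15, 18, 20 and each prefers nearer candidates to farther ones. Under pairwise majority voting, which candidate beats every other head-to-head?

With single-peaked preferences on a line, the Condorcet winner is the candidate closest to the median voter.
The median voter (position 14) is closest to Juno at 13.
Check: Juno vs Citadel — voters closer to Juno: 4 of 7.

Juno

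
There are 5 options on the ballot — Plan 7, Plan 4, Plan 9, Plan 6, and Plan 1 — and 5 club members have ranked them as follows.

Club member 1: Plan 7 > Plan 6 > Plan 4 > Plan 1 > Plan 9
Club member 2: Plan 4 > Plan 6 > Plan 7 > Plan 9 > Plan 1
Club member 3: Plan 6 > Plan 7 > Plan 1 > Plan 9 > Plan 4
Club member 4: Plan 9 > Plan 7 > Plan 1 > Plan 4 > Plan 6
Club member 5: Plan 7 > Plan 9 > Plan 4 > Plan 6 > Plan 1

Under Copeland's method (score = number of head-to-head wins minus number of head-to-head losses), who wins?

Pairwise results:
  Plan 7 vs Plan 4: Plan 7 wins 4–1.
  Plan 7 vs Plan 9: Plan 7 wins 4–1.
  Plan 7 vs Plan 6: Plan 7 wins 3–2.
  Plan 7 vs Plan 1: Plan 7 wins 5–0.
  Plan 4 vs Plan 9: Plan 9 wins 3–2.
  Plan 4 vs Plan 6: Plan 4 wins 3–2.
  Plan 4 vs Plan 1: Plan 4 wins 3–2.
  Plan 9 vs Plan 6: Plan 6 wins 3–2.
  Plan 9 vs Plan 1: Plan 9 wins 3–2.
  Plan 6 vs Plan 1: Plan 6 wins 4–1.
Copeland scores (wins − losses):
  Plan 7: 4 − 0 = 4
  Plan 4: 2 − 2 = 0
  Plan 9: 2 − 2 = 0
  Plan 6: 2 − 2 = 0
  Plan 1: 0 − 4 = -4
Plan 7 has the best Copeland score.

Plan 7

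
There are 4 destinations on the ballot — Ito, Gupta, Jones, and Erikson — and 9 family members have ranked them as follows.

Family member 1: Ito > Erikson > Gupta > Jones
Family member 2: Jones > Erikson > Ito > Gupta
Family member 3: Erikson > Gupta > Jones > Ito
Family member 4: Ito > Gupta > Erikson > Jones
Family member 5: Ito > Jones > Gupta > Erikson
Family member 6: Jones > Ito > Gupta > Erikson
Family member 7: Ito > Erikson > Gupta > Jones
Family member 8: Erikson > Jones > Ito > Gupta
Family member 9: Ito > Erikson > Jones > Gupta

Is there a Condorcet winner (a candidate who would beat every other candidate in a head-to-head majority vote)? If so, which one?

Head-to-head results (9 voters total):
Ito vs Gupta: Ito wins 8–1.
Ito vs Jones: Ito wins 5–4.
Ito vs Erikson: Ito wins 6–3.
Gupta vs Jones: Jones wins 5–4.
Gupta vs Erikson: Erikson wins 6–3.
Jones vs Erikson: Erikson wins 6–3.
Ito beats each rival — Gupta (8–1), Jones (5–4), Erikson (6–3) — so Ito is the Condorcet winner.

Ito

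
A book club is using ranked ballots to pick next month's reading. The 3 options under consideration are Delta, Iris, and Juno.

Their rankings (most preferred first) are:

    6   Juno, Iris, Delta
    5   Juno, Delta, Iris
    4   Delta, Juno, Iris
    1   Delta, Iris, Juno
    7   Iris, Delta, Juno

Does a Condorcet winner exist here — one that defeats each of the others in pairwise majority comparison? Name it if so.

Head-to-head results (23 voters total):
Delta vs Iris: Iris wins 13–10.
Delta vs Juno: Delta wins 12–11.
Iris vs Juno: Juno wins 15–8.
No candidate beats all others: Delta beats Juno beats Iris beats Delta, a majority cycle.

None — there is no Condorcet winner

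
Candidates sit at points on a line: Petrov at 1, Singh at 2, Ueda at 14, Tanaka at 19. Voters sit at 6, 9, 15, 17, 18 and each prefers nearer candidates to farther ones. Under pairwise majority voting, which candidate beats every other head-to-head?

Ueda

With single-peaked preferences on a line, the Condorcet winner is the candidate closest to the median voter.
The median voter (position 15) is closest to Ueda at 14.
Check: Ueda vs Petrov — voters closer to Ueda: 4 of 5.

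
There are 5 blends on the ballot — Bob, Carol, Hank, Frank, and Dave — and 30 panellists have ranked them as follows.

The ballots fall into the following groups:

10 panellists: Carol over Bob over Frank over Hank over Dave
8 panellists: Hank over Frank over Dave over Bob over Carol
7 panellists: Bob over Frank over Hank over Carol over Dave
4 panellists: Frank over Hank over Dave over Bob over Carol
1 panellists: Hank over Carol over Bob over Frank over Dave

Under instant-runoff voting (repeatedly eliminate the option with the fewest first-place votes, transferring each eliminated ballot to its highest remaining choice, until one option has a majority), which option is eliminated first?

Dave

Round 1: Carol 10, Hank 9, Bob 7, Frank 4, Dave 0. Dave has the fewest and is eliminated.
Round 2: Carol 10, Hank 9, Bob 7, Frank 4. Frank has the fewest and is eliminated.
Round 3: Hank 13, Carol 10, Bob 7. Bob has the fewest and is eliminated.
Round 4: Hank 20, Carol 10. Hank has a majority.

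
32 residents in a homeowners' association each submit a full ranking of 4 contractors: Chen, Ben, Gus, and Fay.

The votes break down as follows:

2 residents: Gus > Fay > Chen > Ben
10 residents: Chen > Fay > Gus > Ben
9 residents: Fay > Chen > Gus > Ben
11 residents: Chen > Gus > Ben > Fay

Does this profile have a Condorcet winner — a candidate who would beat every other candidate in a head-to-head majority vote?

Head-to-head results (32 voters total):
Chen vs Ben: Chen wins 32–0.
Chen vs Gus: Chen wins 30–2.
Chen vs Fay: Chen wins 21–11.
Ben vs Gus: Gus wins 32–0.
Ben vs Fay: Fay wins 21–11.
Gus vs Fay: Fay wins 19–13.
Chen beats each rival — Ben (32–0), Gus (30–2), Fay (21–11) — so Chen is the Condorcet winner.

Yes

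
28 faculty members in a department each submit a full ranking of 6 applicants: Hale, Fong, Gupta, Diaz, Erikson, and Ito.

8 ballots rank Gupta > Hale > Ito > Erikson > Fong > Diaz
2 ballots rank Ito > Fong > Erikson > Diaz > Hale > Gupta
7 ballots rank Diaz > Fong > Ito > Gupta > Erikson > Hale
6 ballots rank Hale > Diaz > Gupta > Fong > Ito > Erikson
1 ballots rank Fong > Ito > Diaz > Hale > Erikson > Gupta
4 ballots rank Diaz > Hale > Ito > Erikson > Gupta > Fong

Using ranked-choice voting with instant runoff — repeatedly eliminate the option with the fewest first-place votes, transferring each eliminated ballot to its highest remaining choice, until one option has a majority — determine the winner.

Diaz

Round 1: Diaz 11, Gupta 8, Hale 6, Ito 2, Fong 1, Erikson 0. Erikson has the fewest and is eliminated.
Round 2: Diaz 11, Gupta 8, Hale 6, Ito 2, Fong 1. Fong has the fewest and is eliminated.
Round 3: Diaz 11, Gupta 8, Hale 6, Ito 3. Ito has the fewest and is eliminated.
Round 4: Diaz 14, Gupta 8, Hale 6. Hale has the fewest and is eliminated.
Round 5: Diaz 20, Gupta 8. Diaz has a majority.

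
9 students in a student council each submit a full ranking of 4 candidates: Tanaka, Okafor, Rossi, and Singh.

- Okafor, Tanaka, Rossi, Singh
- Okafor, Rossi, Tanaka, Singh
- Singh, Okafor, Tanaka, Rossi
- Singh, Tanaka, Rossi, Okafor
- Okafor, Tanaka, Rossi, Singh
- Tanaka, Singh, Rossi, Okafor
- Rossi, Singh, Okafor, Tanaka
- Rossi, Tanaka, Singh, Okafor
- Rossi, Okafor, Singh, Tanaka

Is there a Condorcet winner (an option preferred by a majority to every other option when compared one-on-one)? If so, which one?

Head-to-head results (9 voters total):
Tanaka vs Okafor: Okafor wins 6–3.
Tanaka vs Rossi: Tanaka wins 5–4.
Tanaka vs Singh: Tanaka wins 5–4.
Okafor vs Rossi: Rossi wins 5–4.
Okafor vs Singh: Singh wins 5–4.
Rossi vs Singh: Rossi wins 6–3.
No candidate beats all others: Tanaka beats Rossi beats Okafor beats Tanaka, a majority cycle.

There is no Condorcet winner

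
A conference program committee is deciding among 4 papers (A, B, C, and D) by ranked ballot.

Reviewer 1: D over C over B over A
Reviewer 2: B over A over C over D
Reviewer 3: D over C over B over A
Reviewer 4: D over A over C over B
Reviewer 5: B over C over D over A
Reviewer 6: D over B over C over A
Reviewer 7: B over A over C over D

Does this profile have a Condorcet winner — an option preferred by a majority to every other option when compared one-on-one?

Yes

Head-to-head results (7 voters total):
A vs B: B wins 6–1.
A vs C: C wins 4–3.
A vs D: D wins 5–2.
B vs C: B wins 4–3.
B vs D: D wins 4–3.
C vs D: D wins 4–3.
D beats each rival — A (5–2), B (4–3), C (4–3) — so D is the Condorcet winner.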